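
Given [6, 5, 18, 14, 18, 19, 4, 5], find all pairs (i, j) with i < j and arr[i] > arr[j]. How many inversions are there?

Finding inversions in [6, 5, 18, 14, 18, 19, 4, 5]:

(0, 1): arr[0]=6 > arr[1]=5
(0, 6): arr[0]=6 > arr[6]=4
(0, 7): arr[0]=6 > arr[7]=5
(1, 6): arr[1]=5 > arr[6]=4
(2, 3): arr[2]=18 > arr[3]=14
(2, 6): arr[2]=18 > arr[6]=4
(2, 7): arr[2]=18 > arr[7]=5
(3, 6): arr[3]=14 > arr[6]=4
(3, 7): arr[3]=14 > arr[7]=5
(4, 6): arr[4]=18 > arr[6]=4
(4, 7): arr[4]=18 > arr[7]=5
(5, 6): arr[5]=19 > arr[6]=4
(5, 7): arr[5]=19 > arr[7]=5

Total inversions: 13

The array has 13 inversion(s): (0,1), (0,6), (0,7), (1,6), (2,3), (2,6), (2,7), (3,6), (3,7), (4,6), (4,7), (5,6), (5,7). Each pair (i,j) satisfies i < j and arr[i] > arr[j].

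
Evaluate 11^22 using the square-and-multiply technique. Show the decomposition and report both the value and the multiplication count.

Computing 11^22 by squaring (build up from 11^1; each line after the first costs one multiplication):

11^1 = 11
11^2 = (11^1)^2 = 11^2 = 121
11^4 = (11^2)^2 = 121^2 = 14641
11^5 = 11 * 11^4 = 11 * 14641 = 161051
11^10 = (11^5)^2 = 161051^2 = 25937424601
11^11 = 11 * 11^10 = 11 * 25937424601 = 285311670611
11^22 = (11^11)^2 = 285311670611^2 = 81402749386839761113321

Result: 81402749386839761113321
Multiplications needed: 6 (6 lines after 11^1)

11^22 = 81402749386839761113321. Using exponentiation by squaring, this requires 6 multiplications. The key idea: if the exponent is even, square the half-power; if odd, multiply by the base once.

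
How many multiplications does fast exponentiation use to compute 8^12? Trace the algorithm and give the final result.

Computing 8^12 by squaring (build up from 8^1; each line after the first costs one multiplication):

8^1 = 8
8^2 = (8^1)^2 = 8^2 = 64
8^3 = 8 * 8^2 = 8 * 64 = 512
8^6 = (8^3)^2 = 512^2 = 262144
8^12 = (8^6)^2 = 262144^2 = 68719476736

Result: 68719476736
Multiplications needed: 4 (4 lines after 8^1)

8^12 = 68719476736. Using exponentiation by squaring, this requires 4 multiplications. The key idea: if the exponent is even, square the half-power; if odd, multiply by the base once.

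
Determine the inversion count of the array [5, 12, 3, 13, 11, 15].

Finding inversions in [5, 12, 3, 13, 11, 15]:

(0, 2): arr[0]=5 > arr[2]=3
(1, 2): arr[1]=12 > arr[2]=3
(1, 4): arr[1]=12 > arr[4]=11
(3, 4): arr[3]=13 > arr[4]=11

Total inversions: 4

The array has 4 inversion(s): (0,2), (1,2), (1,4), (3,4). Each pair (i,j) satisfies i < j and arr[i] > arr[j].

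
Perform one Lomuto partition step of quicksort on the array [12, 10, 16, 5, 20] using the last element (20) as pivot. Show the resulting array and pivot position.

Lomuto partition with pivot = 20:

Initial array: [12, 10, 16, 5, 20]

arr[0]=12 <= 20: swap with position 0, array becomes [12, 10, 16, 5, 20]
arr[1]=10 <= 20: swap with position 1, array becomes [12, 10, 16, 5, 20]
arr[2]=16 <= 20: swap with position 2, array becomes [12, 10, 16, 5, 20]
arr[3]=5 <= 20: swap with position 3, array becomes [12, 10, 16, 5, 20]

Place pivot at position 4: [12, 10, 16, 5, 20]
Pivot position: 4

After partitioning with pivot 20, the array becomes [12, 10, 16, 5, 20]. The pivot is placed at index 4. All elements to the left of the pivot are <= 20, and all elements to the right are > 20.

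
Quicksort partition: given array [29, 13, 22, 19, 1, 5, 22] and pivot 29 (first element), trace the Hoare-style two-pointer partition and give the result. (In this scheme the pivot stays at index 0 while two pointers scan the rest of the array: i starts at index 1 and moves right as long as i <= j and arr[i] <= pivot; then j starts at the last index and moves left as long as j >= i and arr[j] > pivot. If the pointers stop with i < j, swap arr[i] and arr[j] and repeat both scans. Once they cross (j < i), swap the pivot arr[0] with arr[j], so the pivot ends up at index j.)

Hoare-style two-pointer partition with pivot = 29:

Initial array: [29, 13, 22, 19, 1, 5, 22]

Pointers start at i = 1, j = 6.
i ends at 7, j ends at 6: the pointers have crossed (j < i), so scanning stops.

Swap pivot arr[0] with arr[6] to place pivot at position 6: [22, 13, 22, 19, 1, 5, 29]
Pivot position: 6

After partitioning with pivot 29, the array becomes [22, 13, 22, 19, 1, 5, 29]. The pivot is placed at index 6. All elements to the left of the pivot are <= 29, and all elements to the right are > 29.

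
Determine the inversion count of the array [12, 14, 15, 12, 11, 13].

Finding inversions in [12, 14, 15, 12, 11, 13]:

(0, 4): arr[0]=12 > arr[4]=11
(1, 3): arr[1]=14 > arr[3]=12
(1, 4): arr[1]=14 > arr[4]=11
(1, 5): arr[1]=14 > arr[5]=13
(2, 3): arr[2]=15 > arr[3]=12
(2, 4): arr[2]=15 > arr[4]=11
(2, 5): arr[2]=15 > arr[5]=13
(3, 4): arr[3]=12 > arr[4]=11

Total inversions: 8

The array has 8 inversion(s): (0,4), (1,3), (1,4), (1,5), (2,3), (2,4), (2,5), (3,4). Each pair (i,j) satisfies i < j and arr[i] > arr[j].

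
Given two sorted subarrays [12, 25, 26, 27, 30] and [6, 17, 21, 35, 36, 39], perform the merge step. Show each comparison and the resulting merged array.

Merging process:

Compare 12 vs 6: take 6 from right. Merged: [6]
Compare 12 vs 17: take 12 from left. Merged: [6, 12]
Compare 25 vs 17: take 17 from right. Merged: [6, 12, 17]
Compare 25 vs 21: take 21 from right. Merged: [6, 12, 17, 21]
Compare 25 vs 35: take 25 from left. Merged: [6, 12, 17, 21, 25]
Compare 26 vs 35: take 26 from left. Merged: [6, 12, 17, 21, 25, 26]
Compare 27 vs 35: take 27 from left. Merged: [6, 12, 17, 21, 25, 26, 27]
Compare 30 vs 35: take 30 from left. Merged: [6, 12, 17, 21, 25, 26, 27, 30]
Append remaining from right: [35, 36, 39]. Merged: [6, 12, 17, 21, 25, 26, 27, 30, 35, 36, 39]

Final merged array: [6, 12, 17, 21, 25, 26, 27, 30, 35, 36, 39]
Total comparisons: 8

The merged array is [6, 12, 17, 21, 25, 26, 27, 30, 35, 36, 39], requiring 8 comparisons. The merge step runs in O(n) time where n is the total number of elements.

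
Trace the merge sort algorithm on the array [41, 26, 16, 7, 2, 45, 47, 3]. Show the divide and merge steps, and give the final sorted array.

Merge sort trace:

Split: [41, 26, 16, 7, 2, 45, 47, 3] -> [41, 26, 16, 7] and [2, 45, 47, 3]
  Split: [41, 26, 16, 7] -> [41, 26] and [16, 7]
    Split: [41, 26] -> [41] and [26]
    Merge: [41] + [26] -> [26, 41]
    Split: [16, 7] -> [16] and [7]
    Merge: [16] + [7] -> [7, 16]
  Merge: [26, 41] + [7, 16] -> [7, 16, 26, 41]
  Split: [2, 45, 47, 3] -> [2, 45] and [47, 3]
    Split: [2, 45] -> [2] and [45]
    Merge: [2] + [45] -> [2, 45]
    Split: [47, 3] -> [47] and [3]
    Merge: [47] + [3] -> [3, 47]
  Merge: [2, 45] + [3, 47] -> [2, 3, 45, 47]
Merge: [7, 16, 26, 41] + [2, 3, 45, 47] -> [2, 3, 7, 16, 26, 41, 45, 47]

Final sorted array: [2, 3, 7, 16, 26, 41, 45, 47]

The merge sort proceeds by recursively splitting the array and merging sorted halves.
After all merges, the sorted array is [2, 3, 7, 16, 26, 41, 45, 47].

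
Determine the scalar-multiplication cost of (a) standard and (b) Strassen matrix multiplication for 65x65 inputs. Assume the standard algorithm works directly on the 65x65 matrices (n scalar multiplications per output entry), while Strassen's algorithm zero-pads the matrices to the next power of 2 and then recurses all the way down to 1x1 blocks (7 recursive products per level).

Matrix multiplication for 65x65 matrices:

Strassen's algorithm requires power-of-2 dimensions. Pad 65x65 to 128x128 (next power of 2).

Standard algorithm: 65^3 = 274625 multiplications
Strassen's algorithm: 7^(log2(128)) = 7^7 = 823543 multiplications
Difference: 274625 - 823543 = -548918 (Strassen uses MORE here due to padding overhead — for small or just-over-power-of-2 n, padding can outweigh the per-level savings)

Standard: 274625 multiplications (65^3). Strassen: 823543 multiplications (7^7, after padding to 128x128). Strassen reduces 8 recursive multiplications to 7 at each level.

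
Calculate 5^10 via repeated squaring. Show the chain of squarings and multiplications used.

Computing 5^10 by squaring (build up from 5^1; each line after the first costs one multiplication):

5^1 = 5
5^2 = (5^1)^2 = 5^2 = 25
5^4 = (5^2)^2 = 25^2 = 625
5^5 = 5 * 5^4 = 5 * 625 = 3125
5^10 = (5^5)^2 = 3125^2 = 9765625

Result: 9765625
Multiplications needed: 4 (4 lines after 5^1)

5^10 = 9765625. Using exponentiation by squaring, this requires 4 multiplications. The key idea: if the exponent is even, square the half-power; if odd, multiply by the base once.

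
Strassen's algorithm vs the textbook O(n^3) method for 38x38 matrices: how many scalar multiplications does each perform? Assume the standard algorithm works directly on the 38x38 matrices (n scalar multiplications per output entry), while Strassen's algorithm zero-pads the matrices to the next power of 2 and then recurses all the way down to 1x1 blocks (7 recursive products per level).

Matrix multiplication for 38x38 matrices:

Strassen's algorithm requires power-of-2 dimensions. Pad 38x38 to 64x64 (next power of 2).

Standard algorithm: 38^3 = 54872 multiplications
Strassen's algorithm: 7^(log2(64)) = 7^6 = 117649 multiplications
Difference: 54872 - 117649 = -62777 (Strassen uses MORE here due to padding overhead — for small or just-over-power-of-2 n, padding can outweigh the per-level savings)

Standard: 54872 multiplications (38^3). Strassen: 117649 multiplications (7^6, after padding to 64x64). Strassen reduces 8 recursive multiplications to 7 at each level.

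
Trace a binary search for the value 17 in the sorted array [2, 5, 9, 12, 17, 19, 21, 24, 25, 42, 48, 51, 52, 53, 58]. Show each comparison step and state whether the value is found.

Binary search for 17 in [2, 5, 9, 12, 17, 19, 21, 24, 25, 42, 48, 51, 52, 53, 58]:

lo=0, hi=14, mid=7, arr[mid]=24 -> 24 > 17, search left half
lo=0, hi=6, mid=3, arr[mid]=12 -> 12 < 17, search right half
lo=4, hi=6, mid=5, arr[mid]=19 -> 19 > 17, search left half
lo=4, hi=4, mid=4, arr[mid]=17 -> Found target at index 4!

Binary search finds 17 at index 4 after 4 comparisons. The search repeatedly halves the search space by comparing with the middle element.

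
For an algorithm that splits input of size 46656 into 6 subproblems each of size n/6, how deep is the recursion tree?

For divide and conquer with division factor 6:

Problem sizes at each level:
Level 0: 46656
Level 1: 7776
Level 2: 1296
Level 3: 216
Level 4: 36
Level 5: 6
Level 6: 1

The root is level 0 and the size-1 base case is level 6 (the tree spans levels 0 through 6, i.e. 7 levels counting the root), so the depth is the number of divisions: log_6(46656) = 6

The recursion tree depth is log_6(46656) = 6. At each level, the problem size is divided by 6, so it takes 6 divisions to reduce to a base case of size 1. The algorithm makes 6 recursive calls at each level.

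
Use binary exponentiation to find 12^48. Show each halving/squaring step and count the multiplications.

Computing 12^48 by squaring (build up from 12^1; each line after the first costs one multiplication):

12^1 = 12
12^2 = (12^1)^2 = 12^2 = 144
12^3 = 12 * 12^2 = 12 * 144 = 1728
12^6 = (12^3)^2 = 1728^2 = 2985984
12^12 = (12^6)^2 = 2985984^2 = 8916100448256
12^24 = (12^12)^2 = 8916100448256^2 = 79496847203390844133441536
12^48 = (12^24)^2 = 79496847203390844133441536^2 = 6319748715279270675921934218987893281199411530039296

Result: 6319748715279270675921934218987893281199411530039296
Multiplications needed: 6 (6 lines after 12^1)

12^48 = 6319748715279270675921934218987893281199411530039296. Using exponentiation by squaring, this requires 6 multiplications. The key idea: if the exponent is even, square the half-power; if odd, multiply by the base once.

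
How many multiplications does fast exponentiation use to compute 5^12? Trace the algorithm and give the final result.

Computing 5^12 by squaring (build up from 5^1; each line after the first costs one multiplication):

5^1 = 5
5^2 = (5^1)^2 = 5^2 = 25
5^3 = 5 * 5^2 = 5 * 25 = 125
5^6 = (5^3)^2 = 125^2 = 15625
5^12 = (5^6)^2 = 15625^2 = 244140625

Result: 244140625
Multiplications needed: 4 (4 lines after 5^1)

5^12 = 244140625. Using exponentiation by squaring, this requires 4 multiplications. The key idea: if the exponent is even, square the half-power; if odd, multiply by the base once.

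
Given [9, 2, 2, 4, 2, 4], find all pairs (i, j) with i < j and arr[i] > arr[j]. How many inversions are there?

Finding inversions in [9, 2, 2, 4, 2, 4]:

(0, 1): arr[0]=9 > arr[1]=2
(0, 2): arr[0]=9 > arr[2]=2
(0, 3): arr[0]=9 > arr[3]=4
(0, 4): arr[0]=9 > arr[4]=2
(0, 5): arr[0]=9 > arr[5]=4
(3, 4): arr[3]=4 > arr[4]=2

Total inversions: 6

The array has 6 inversion(s): (0,1), (0,2), (0,3), (0,4), (0,5), (3,4). Each pair (i,j) satisfies i < j and arr[i] > arr[j].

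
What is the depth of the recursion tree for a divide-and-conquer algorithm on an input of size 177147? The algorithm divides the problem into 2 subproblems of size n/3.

For divide and conquer with division factor 3:

Problem sizes at each level:
Level 0: 177147
Level 1: 59049
Level 2: 19683
Level 3: 6561
Level 4: 2187
Level 5: 729
Level 6: 243
Level 7: 81
Level 8: 27
Level 9: 9
Level 10: 3
Level 11: 1

The root is level 0 and the size-1 base case is level 11 (the tree spans levels 0 through 11, i.e. 12 levels counting the root), so the depth is the number of divisions: log_3(177147) = 11

The recursion tree depth is log_3(177147) = 11. At each level, the problem size is divided by 3, so it takes 11 divisions to reduce to a base case of size 1. The algorithm makes 2 recursive calls at each level.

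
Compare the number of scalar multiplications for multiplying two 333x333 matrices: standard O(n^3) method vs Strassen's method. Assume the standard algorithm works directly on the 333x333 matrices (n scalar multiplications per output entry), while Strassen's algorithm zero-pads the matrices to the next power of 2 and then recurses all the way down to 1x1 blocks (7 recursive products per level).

Matrix multiplication for 333x333 matrices:

Strassen's algorithm requires power-of-2 dimensions. Pad 333x333 to 512x512 (next power of 2).

Standard algorithm: 333^3 = 36926037 multiplications
Strassen's algorithm: 7^(log2(512)) = 7^9 = 40353607 multiplications
Difference: 36926037 - 40353607 = -3427570 (Strassen uses MORE here due to padding overhead — for small or just-over-power-of-2 n, padding can outweigh the per-level savings)

Standard: 36926037 multiplications (333^3). Strassen: 40353607 multiplications (7^9, after padding to 512x512). Strassen reduces 8 recursive multiplications to 7 at each level.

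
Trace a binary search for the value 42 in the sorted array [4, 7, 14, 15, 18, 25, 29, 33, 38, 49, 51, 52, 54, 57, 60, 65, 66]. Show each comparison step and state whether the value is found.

Binary search for 42 in [4, 7, 14, 15, 18, 25, 29, 33, 38, 49, 51, 52, 54, 57, 60, 65, 66]:

lo=0, hi=16, mid=8, arr[mid]=38 -> 38 < 42, search right half
lo=9, hi=16, mid=12, arr[mid]=54 -> 54 > 42, search left half
lo=9, hi=11, mid=10, arr[mid]=51 -> 51 > 42, search left half
lo=9, hi=9, mid=9, arr[mid]=49 -> 49 > 42, search left half
lo=9 > hi=8, target 42 not found

Binary search determines that 42 is not in the array after 4 comparisons. The search space was exhausted without finding the target.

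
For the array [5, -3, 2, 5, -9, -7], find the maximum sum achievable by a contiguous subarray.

Using Kadane's algorithm on [5, -3, 2, 5, -9, -7]:

Scanning through the array:
Position 1 (value -3): max_ending_here = 2, max_so_far = 5
Position 2 (value 2): max_ending_here = 4, max_so_far = 5
Position 3 (value 5): max_ending_here = 9, max_so_far = 9
Position 4 (value -9): max_ending_here = 0, max_so_far = 9
Position 5 (value -7): max_ending_here = -7, max_so_far = 9

Maximum subarray: [5, -3, 2, 5]
Maximum sum: 9

The maximum subarray is [5, -3, 2, 5] with sum 9. This subarray runs from index 0 to index 3.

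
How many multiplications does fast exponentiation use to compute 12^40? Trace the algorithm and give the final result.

Computing 12^40 by squaring (build up from 12^1; each line after the first costs one multiplication):

12^1 = 12
12^2 = (12^1)^2 = 12^2 = 144
12^4 = (12^2)^2 = 144^2 = 20736
12^5 = 12 * 12^4 = 12 * 20736 = 248832
12^10 = (12^5)^2 = 248832^2 = 61917364224
12^20 = (12^10)^2 = 61917364224^2 = 3833759992447475122176
12^40 = (12^20)^2 = 3833759992447475122176^2 = 14697715679690864505827555550150426126974976

Result: 14697715679690864505827555550150426126974976
Multiplications needed: 6 (6 lines after 12^1)

12^40 = 14697715679690864505827555550150426126974976. Using exponentiation by squaring, this requires 6 multiplications. The key idea: if the exponent is even, square the half-power; if odd, multiply by the base once.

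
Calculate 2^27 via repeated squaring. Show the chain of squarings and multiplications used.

Computing 2^27 by squaring (build up from 2^1; each line after the first costs one multiplication):

2^1 = 2
2^2 = (2^1)^2 = 2^2 = 4
2^3 = 2 * 2^2 = 2 * 4 = 8
2^6 = (2^3)^2 = 8^2 = 64
2^12 = (2^6)^2 = 64^2 = 4096
2^13 = 2 * 2^12 = 2 * 4096 = 8192
2^26 = (2^13)^2 = 8192^2 = 67108864
2^27 = 2 * 2^26 = 2 * 67108864 = 134217728

Result: 134217728
Multiplications needed: 7 (7 lines after 2^1)

2^27 = 134217728. Using exponentiation by squaring, this requires 7 multiplications. The key idea: if the exponent is even, square the half-power; if odd, multiply by the base once.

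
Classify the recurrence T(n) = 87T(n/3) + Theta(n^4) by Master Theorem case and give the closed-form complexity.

Master Theorem for T(n) = 87T(n/3) + O(n^4):

a = 87, b = 3, c = 4
log_b(a) = log_3(87) = 4.0650

Case 1: c = 4 < log_3(87) = 4.0650
T(n) = O(n^(log_3 87))

For T(n) = 87T(n/3) + O(n^4): log_3(87) = 4.0650. This is Case 1 of the Master Theorem (c < log_b(a), work dominated by leaves), giving O(n^(log_3 87)).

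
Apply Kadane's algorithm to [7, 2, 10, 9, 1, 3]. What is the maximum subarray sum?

Using Kadane's algorithm on [7, 2, 10, 9, 1, 3]:

Scanning through the array:
Position 1 (value 2): max_ending_here = 9, max_so_far = 9
Position 2 (value 10): max_ending_here = 19, max_so_far = 19
Position 3 (value 9): max_ending_here = 28, max_so_far = 28
Position 4 (value 1): max_ending_here = 29, max_so_far = 29
Position 5 (value 3): max_ending_here = 32, max_so_far = 32

Maximum subarray: [7, 2, 10, 9, 1, 3]
Maximum sum: 32

The maximum subarray is [7, 2, 10, 9, 1, 3] with sum 32. This subarray runs from index 0 to index 5.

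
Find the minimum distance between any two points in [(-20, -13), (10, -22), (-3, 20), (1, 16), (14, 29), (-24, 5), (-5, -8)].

Computing all pairwise distances among 7 points:

d((-20, -13), (10, -22)) = 31.3209
d((-20, -13), (-3, 20)) = 37.1214
d((-20, -13), (1, 16)) = 35.805
d((-20, -13), (14, 29)) = 54.037
d((-20, -13), (-24, 5)) = 18.4391
d((-20, -13), (-5, -8)) = 15.8114
d((10, -22), (-3, 20)) = 43.9659
d((10, -22), (1, 16)) = 39.0512
d((10, -22), (14, 29)) = 51.1566
d((10, -22), (-24, 5)) = 43.4166
d((10, -22), (-5, -8)) = 20.5183
d((-3, 20), (1, 16)) = 5.6569 <-- minimum
d((-3, 20), (14, 29)) = 19.2354
d((-3, 20), (-24, 5)) = 25.807
d((-3, 20), (-5, -8)) = 28.0713
d((1, 16), (14, 29)) = 18.3848
d((1, 16), (-24, 5)) = 27.313
d((1, 16), (-5, -8)) = 24.7386
d((14, 29), (-24, 5)) = 44.9444
d((14, 29), (-5, -8)) = 41.5933
d((-24, 5), (-5, -8)) = 23.0217

Closest pair: (-3, 20) and (1, 16) with distance 5.6569

The closest pair is (-3, 20) and (1, 16) with Euclidean distance 5.6569. For 7 points, brute-force pairwise comparison is shown above. For large n, the divide-and-conquer algorithm (sort by x, recurse on halves, check the dividing strip) achieves O(n log n).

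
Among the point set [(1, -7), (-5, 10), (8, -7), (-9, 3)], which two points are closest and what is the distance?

Computing all pairwise distances among 4 points:

d((1, -7), (-5, 10)) = 18.0278
d((1, -7), (8, -7)) = 7.0 <-- minimum
d((1, -7), (-9, 3)) = 14.1421
d((-5, 10), (8, -7)) = 21.4009
d((-5, 10), (-9, 3)) = 8.0623
d((8, -7), (-9, 3)) = 19.7231

Closest pair: (1, -7) and (8, -7) with distance 7.0

The closest pair is (1, -7) and (8, -7) with Euclidean distance 7.0. For 4 points, brute-force pairwise comparison is shown above. For large n, the divide-and-conquer algorithm (sort by x, recurse on halves, check the dividing strip) achieves O(n log n).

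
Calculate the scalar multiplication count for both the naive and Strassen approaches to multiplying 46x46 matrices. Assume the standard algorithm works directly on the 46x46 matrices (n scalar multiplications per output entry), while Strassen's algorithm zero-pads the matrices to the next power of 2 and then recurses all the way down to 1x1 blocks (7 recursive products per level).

Matrix multiplication for 46x46 matrices:

Strassen's algorithm requires power-of-2 dimensions. Pad 46x46 to 64x64 (next power of 2).

Standard algorithm: 46^3 = 97336 multiplications
Strassen's algorithm: 7^(log2(64)) = 7^6 = 117649 multiplications
Difference: 97336 - 117649 = -20313 (Strassen uses MORE here due to padding overhead — for small or just-over-power-of-2 n, padding can outweigh the per-level savings)

Standard: 97336 multiplications (46^3). Strassen: 117649 multiplications (7^6, after padding to 64x64). Strassen reduces 8 recursive multiplications to 7 at each level.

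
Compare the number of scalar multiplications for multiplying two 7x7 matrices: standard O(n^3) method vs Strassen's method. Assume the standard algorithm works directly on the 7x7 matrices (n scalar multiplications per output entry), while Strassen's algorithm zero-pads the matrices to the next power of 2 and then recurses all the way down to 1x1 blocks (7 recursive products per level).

Matrix multiplication for 7x7 matrices:

Strassen's algorithm requires power-of-2 dimensions. Pad 7x7 to 8x8 (next power of 2).

Standard algorithm: 7^3 = 343 multiplications
Strassen's algorithm: 7^(log2(8)) = 7^3 = 343 multiplications
Savings: 343 - 343 = 0 multiplications

Standard: 343 multiplications (7^3). Strassen: 343 multiplications (7^3, after padding to 8x8). Strassen reduces 8 recursive multiplications to 7 at each level.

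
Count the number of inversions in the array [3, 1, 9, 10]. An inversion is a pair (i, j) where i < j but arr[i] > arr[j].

Finding inversions in [3, 1, 9, 10]:

(0, 1): arr[0]=3 > arr[1]=1

Total inversions: 1

The array has 1 inversion(s): (0,1). Each pair (i,j) satisfies i < j and arr[i] > arr[j].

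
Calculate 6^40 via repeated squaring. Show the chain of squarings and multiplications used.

Computing 6^40 by squaring (build up from 6^1; each line after the first costs one multiplication):

6^1 = 6
6^2 = (6^1)^2 = 6^2 = 36
6^4 = (6^2)^2 = 36^2 = 1296
6^5 = 6 * 6^4 = 6 * 1296 = 7776
6^10 = (6^5)^2 = 7776^2 = 60466176
6^20 = (6^10)^2 = 60466176^2 = 3656158440062976
6^40 = (6^20)^2 = 3656158440062976^2 = 13367494538843734067838845976576

Result: 13367494538843734067838845976576
Multiplications needed: 6 (6 lines after 6^1)

6^40 = 13367494538843734067838845976576. Using exponentiation by squaring, this requires 6 multiplications. The key idea: if the exponent is even, square the half-power; if odd, multiply by the base once.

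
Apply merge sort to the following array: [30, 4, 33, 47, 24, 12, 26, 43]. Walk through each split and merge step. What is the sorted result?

Merge sort trace:

Split: [30, 4, 33, 47, 24, 12, 26, 43] -> [30, 4, 33, 47] and [24, 12, 26, 43]
  Split: [30, 4, 33, 47] -> [30, 4] and [33, 47]
    Split: [30, 4] -> [30] and [4]
    Merge: [30] + [4] -> [4, 30]
    Split: [33, 47] -> [33] and [47]
    Merge: [33] + [47] -> [33, 47]
  Merge: [4, 30] + [33, 47] -> [4, 30, 33, 47]
  Split: [24, 12, 26, 43] -> [24, 12] and [26, 43]
    Split: [24, 12] -> [24] and [12]
    Merge: [24] + [12] -> [12, 24]
    Split: [26, 43] -> [26] and [43]
    Merge: [26] + [43] -> [26, 43]
  Merge: [12, 24] + [26, 43] -> [12, 24, 26, 43]
Merge: [4, 30, 33, 47] + [12, 24, 26, 43] -> [4, 12, 24, 26, 30, 33, 43, 47]

Final sorted array: [4, 12, 24, 26, 30, 33, 43, 47]

The merge sort proceeds by recursively splitting the array and merging sorted halves.
After all merges, the sorted array is [4, 12, 24, 26, 30, 33, 43, 47].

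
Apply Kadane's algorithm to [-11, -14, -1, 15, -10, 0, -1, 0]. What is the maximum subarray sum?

Using Kadane's algorithm on [-11, -14, -1, 15, -10, 0, -1, 0]:

Scanning through the array:
Position 1 (value -14): max_ending_here = -14, max_so_far = -11
Position 2 (value -1): max_ending_here = -1, max_so_far = -1
Position 3 (value 15): max_ending_here = 15, max_so_far = 15
Position 4 (value -10): max_ending_here = 5, max_so_far = 15
Position 5 (value 0): max_ending_here = 5, max_so_far = 15
Position 6 (value -1): max_ending_here = 4, max_so_far = 15
Position 7 (value 0): max_ending_here = 4, max_so_far = 15

Maximum subarray: [15]
Maximum sum: 15

The maximum subarray is [15] with sum 15. This subarray runs from index 3 to index 3.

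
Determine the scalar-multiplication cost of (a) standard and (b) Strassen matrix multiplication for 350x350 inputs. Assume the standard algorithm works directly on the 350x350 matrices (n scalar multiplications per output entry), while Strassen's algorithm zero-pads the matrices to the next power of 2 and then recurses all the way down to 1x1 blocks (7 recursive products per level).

Matrix multiplication for 350x350 matrices:

Strassen's algorithm requires power-of-2 dimensions. Pad 350x350 to 512x512 (next power of 2).

Standard algorithm: 350^3 = 42875000 multiplications
Strassen's algorithm: 7^(log2(512)) = 7^9 = 40353607 multiplications
Savings: 42875000 - 40353607 = 2521393 multiplications

Standard: 42875000 multiplications (350^3). Strassen: 40353607 multiplications (7^9, after padding to 512x512). Strassen reduces 8 recursive multiplications to 7 at each level.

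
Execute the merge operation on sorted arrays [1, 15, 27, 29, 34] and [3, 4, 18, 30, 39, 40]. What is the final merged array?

Merging process:

Compare 1 vs 3: take 1 from left. Merged: [1]
Compare 15 vs 3: take 3 from right. Merged: [1, 3]
Compare 15 vs 4: take 4 from right. Merged: [1, 3, 4]
Compare 15 vs 18: take 15 from left. Merged: [1, 3, 4, 15]
Compare 27 vs 18: take 18 from right. Merged: [1, 3, 4, 15, 18]
Compare 27 vs 30: take 27 from left. Merged: [1, 3, 4, 15, 18, 27]
Compare 29 vs 30: take 29 from left. Merged: [1, 3, 4, 15, 18, 27, 29]
Compare 34 vs 30: take 30 from right. Merged: [1, 3, 4, 15, 18, 27, 29, 30]
Compare 34 vs 39: take 34 from left. Merged: [1, 3, 4, 15, 18, 27, 29, 30, 34]
Append remaining from right: [39, 40]. Merged: [1, 3, 4, 15, 18, 27, 29, 30, 34, 39, 40]

Final merged array: [1, 3, 4, 15, 18, 27, 29, 30, 34, 39, 40]
Total comparisons: 9

The merged array is [1, 3, 4, 15, 18, 27, 29, 30, 34, 39, 40], requiring 9 comparisons. The merge step runs in O(n) time where n is the total number of elements.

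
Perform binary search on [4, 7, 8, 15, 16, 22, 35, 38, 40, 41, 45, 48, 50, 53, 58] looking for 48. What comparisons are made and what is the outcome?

Binary search for 48 in [4, 7, 8, 15, 16, 22, 35, 38, 40, 41, 45, 48, 50, 53, 58]:

lo=0, hi=14, mid=7, arr[mid]=38 -> 38 < 48, search right half
lo=8, hi=14, mid=11, arr[mid]=48 -> Found target at index 11!

Binary search finds 48 at index 11 after 2 comparisons. The search repeatedly halves the search space by comparing with the middle element.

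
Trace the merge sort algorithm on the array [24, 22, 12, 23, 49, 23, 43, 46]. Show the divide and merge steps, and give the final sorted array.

Merge sort trace:

Split: [24, 22, 12, 23, 49, 23, 43, 46] -> [24, 22, 12, 23] and [49, 23, 43, 46]
  Split: [24, 22, 12, 23] -> [24, 22] and [12, 23]
    Split: [24, 22] -> [24] and [22]
    Merge: [24] + [22] -> [22, 24]
    Split: [12, 23] -> [12] and [23]
    Merge: [12] + [23] -> [12, 23]
  Merge: [22, 24] + [12, 23] -> [12, 22, 23, 24]
  Split: [49, 23, 43, 46] -> [49, 23] and [43, 46]
    Split: [49, 23] -> [49] and [23]
    Merge: [49] + [23] -> [23, 49]
    Split: [43, 46] -> [43] and [46]
    Merge: [43] + [46] -> [43, 46]
  Merge: [23, 49] + [43, 46] -> [23, 43, 46, 49]
Merge: [12, 22, 23, 24] + [23, 43, 46, 49] -> [12, 22, 23, 23, 24, 43, 46, 49]

Final sorted array: [12, 22, 23, 23, 24, 43, 46, 49]

The merge sort proceeds by recursively splitting the array and merging sorted halves.
After all merges, the sorted array is [12, 22, 23, 23, 24, 43, 46, 49].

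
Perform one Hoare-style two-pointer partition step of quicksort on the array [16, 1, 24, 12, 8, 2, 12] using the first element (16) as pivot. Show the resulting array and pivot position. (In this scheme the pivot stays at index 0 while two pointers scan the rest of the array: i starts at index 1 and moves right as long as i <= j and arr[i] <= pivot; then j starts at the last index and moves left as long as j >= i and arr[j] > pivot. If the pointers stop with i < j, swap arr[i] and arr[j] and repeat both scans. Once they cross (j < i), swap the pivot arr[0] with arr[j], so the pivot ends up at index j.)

Hoare-style two-pointer partition with pivot = 16:

Initial array: [16, 1, 24, 12, 8, 2, 12]

Pointers start at i = 1, j = 6.
i stops at index 2 (arr[2]=24 > 16), j stops at index 6 (arr[6]=12 <= 16): swap arr[2] and arr[6], array becomes [16, 1, 12, 12, 8, 2, 24]
i ends at 6, j ends at 5: the pointers have crossed (j < i), so scanning stops.

Swap pivot arr[0] with arr[5] to place pivot at position 5: [2, 1, 12, 12, 8, 16, 24]
Pivot position: 5

After partitioning with pivot 16, the array becomes [2, 1, 12, 12, 8, 16, 24]. The pivot is placed at index 5. All elements to the left of the pivot are <= 16, and all elements to the right are > 16.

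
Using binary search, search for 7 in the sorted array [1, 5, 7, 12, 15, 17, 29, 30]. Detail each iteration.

Binary search for 7 in [1, 5, 7, 12, 15, 17, 29, 30]:

lo=0, hi=7, mid=3, arr[mid]=12 -> 12 > 7, search left half
lo=0, hi=2, mid=1, arr[mid]=5 -> 5 < 7, search right half
lo=2, hi=2, mid=2, arr[mid]=7 -> Found target at index 2!

Binary search finds 7 at index 2 after 3 comparisons. The search repeatedly halves the search space by comparing with the middle element.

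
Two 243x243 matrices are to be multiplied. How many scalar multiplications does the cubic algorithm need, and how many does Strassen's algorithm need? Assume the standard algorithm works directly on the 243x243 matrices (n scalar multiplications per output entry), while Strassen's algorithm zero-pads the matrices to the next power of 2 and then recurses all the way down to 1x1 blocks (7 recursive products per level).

Matrix multiplication for 243x243 matrices:

Strassen's algorithm requires power-of-2 dimensions. Pad 243x243 to 256x256 (next power of 2).

Standard algorithm: 243^3 = 14348907 multiplications
Strassen's algorithm: 7^(log2(256)) = 7^8 = 5764801 multiplications
Savings: 14348907 - 5764801 = 8584106 multiplications

Standard: 14348907 multiplications (243^3). Strassen: 5764801 multiplications (7^8, after padding to 256x256). Strassen reduces 8 recursive multiplications to 7 at each level.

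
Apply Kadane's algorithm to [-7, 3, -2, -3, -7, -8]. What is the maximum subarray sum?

Using Kadane's algorithm on [-7, 3, -2, -3, -7, -8]:

Scanning through the array:
Position 1 (value 3): max_ending_here = 3, max_so_far = 3
Position 2 (value -2): max_ending_here = 1, max_so_far = 3
Position 3 (value -3): max_ending_here = -2, max_so_far = 3
Position 4 (value -7): max_ending_here = -7, max_so_far = 3
Position 5 (value -8): max_ending_here = -8, max_so_far = 3

Maximum subarray: [3]
Maximum sum: 3

The maximum subarray is [3] with sum 3. This subarray runs from index 1 to index 1.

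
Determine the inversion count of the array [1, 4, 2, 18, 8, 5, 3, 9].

Finding inversions in [1, 4, 2, 18, 8, 5, 3, 9]:

(1, 2): arr[1]=4 > arr[2]=2
(1, 6): arr[1]=4 > arr[6]=3
(3, 4): arr[3]=18 > arr[4]=8
(3, 5): arr[3]=18 > arr[5]=5
(3, 6): arr[3]=18 > arr[6]=3
(3, 7): arr[3]=18 > arr[7]=9
(4, 5): arr[4]=8 > arr[5]=5
(4, 6): arr[4]=8 > arr[6]=3
(5, 6): arr[5]=5 > arr[6]=3

Total inversions: 9

The array has 9 inversion(s): (1,2), (1,6), (3,4), (3,5), (3,6), (3,7), (4,5), (4,6), (5,6). Each pair (i,j) satisfies i < j and arr[i] > arr[j].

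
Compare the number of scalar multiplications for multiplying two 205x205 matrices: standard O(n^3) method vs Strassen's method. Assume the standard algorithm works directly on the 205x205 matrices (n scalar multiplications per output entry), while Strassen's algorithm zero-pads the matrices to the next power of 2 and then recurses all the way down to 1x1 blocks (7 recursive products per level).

Matrix multiplication for 205x205 matrices:

Strassen's algorithm requires power-of-2 dimensions. Pad 205x205 to 256x256 (next power of 2).

Standard algorithm: 205^3 = 8615125 multiplications
Strassen's algorithm: 7^(log2(256)) = 7^8 = 5764801 multiplications
Savings: 8615125 - 5764801 = 2850324 multiplications

Standard: 8615125 multiplications (205^3). Strassen: 5764801 multiplications (7^8, after padding to 256x256). Strassen reduces 8 recursive multiplications to 7 at each level.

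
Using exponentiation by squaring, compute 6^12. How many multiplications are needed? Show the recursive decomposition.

Computing 6^12 by squaring (build up from 6^1; each line after the first costs one multiplication):

6^1 = 6
6^2 = (6^1)^2 = 6^2 = 36
6^3 = 6 * 6^2 = 6 * 36 = 216
6^6 = (6^3)^2 = 216^2 = 46656
6^12 = (6^6)^2 = 46656^2 = 2176782336

Result: 2176782336
Multiplications needed: 4 (4 lines after 6^1)

6^12 = 2176782336. Using exponentiation by squaring, this requires 4 multiplications. The key idea: if the exponent is even, square the half-power; if odd, multiply by the base once.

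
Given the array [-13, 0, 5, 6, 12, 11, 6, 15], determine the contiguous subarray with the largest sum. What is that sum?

Using Kadane's algorithm on [-13, 0, 5, 6, 12, 11, 6, 15]:

Scanning through the array:
Position 1 (value 0): max_ending_here = 0, max_so_far = 0
Position 2 (value 5): max_ending_here = 5, max_so_far = 5
Position 3 (value 6): max_ending_here = 11, max_so_far = 11
Position 4 (value 12): max_ending_here = 23, max_so_far = 23
Position 5 (value 11): max_ending_here = 34, max_so_far = 34
Position 6 (value 6): max_ending_here = 40, max_so_far = 40
Position 7 (value 15): max_ending_here = 55, max_so_far = 55

Maximum subarray: [0, 5, 6, 12, 11, 6, 15]
Maximum sum: 55

The maximum subarray is [0, 5, 6, 12, 11, 6, 15] with sum 55. This subarray runs from index 1 to index 7.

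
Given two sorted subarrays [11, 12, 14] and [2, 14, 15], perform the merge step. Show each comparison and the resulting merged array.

Merging process:

Compare 11 vs 2: take 2 from right. Merged: [2]
Compare 11 vs 14: take 11 from left. Merged: [2, 11]
Compare 12 vs 14: take 12 from left. Merged: [2, 11, 12]
Compare 14 vs 14: take 14 from left. Merged: [2, 11, 12, 14]
Append remaining from right: [14, 15]. Merged: [2, 11, 12, 14, 14, 15]

Final merged array: [2, 11, 12, 14, 14, 15]
Total comparisons: 4

The merged array is [2, 11, 12, 14, 14, 15], requiring 4 comparisons. The merge step runs in O(n) time where n is the total number of elements.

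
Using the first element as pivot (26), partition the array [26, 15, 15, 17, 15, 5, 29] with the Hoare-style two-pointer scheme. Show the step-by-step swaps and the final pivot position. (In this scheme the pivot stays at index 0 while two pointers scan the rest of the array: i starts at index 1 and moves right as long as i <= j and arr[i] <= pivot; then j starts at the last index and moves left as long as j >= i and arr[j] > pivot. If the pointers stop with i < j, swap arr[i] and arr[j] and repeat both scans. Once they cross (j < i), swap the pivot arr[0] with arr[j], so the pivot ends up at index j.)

Hoare-style two-pointer partition with pivot = 26:

Initial array: [26, 15, 15, 17, 15, 5, 29]

Pointers start at i = 1, j = 6.
i ends at 6, j ends at 5: the pointers have crossed (j < i), so scanning stops.

Swap pivot arr[0] with arr[5] to place pivot at position 5: [5, 15, 15, 17, 15, 26, 29]
Pivot position: 5

After partitioning with pivot 26, the array becomes [5, 15, 15, 17, 15, 26, 29]. The pivot is placed at index 5. All elements to the left of the pivot are <= 26, and all elements to the right are > 26.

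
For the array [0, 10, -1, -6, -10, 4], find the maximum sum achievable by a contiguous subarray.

Using Kadane's algorithm on [0, 10, -1, -6, -10, 4]:

Scanning through the array:
Position 1 (value 10): max_ending_here = 10, max_so_far = 10
Position 2 (value -1): max_ending_here = 9, max_so_far = 10
Position 3 (value -6): max_ending_here = 3, max_so_far = 10
Position 4 (value -10): max_ending_here = -7, max_so_far = 10
Position 5 (value 4): max_ending_here = 4, max_so_far = 10

Maximum subarray: [0, 10]
Maximum sum: 10

The maximum subarray is [0, 10] with sum 10. This subarray runs from index 0 to index 1.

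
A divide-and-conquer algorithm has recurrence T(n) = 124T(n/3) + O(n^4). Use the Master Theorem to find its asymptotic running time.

Master Theorem for T(n) = 124T(n/3) + O(n^4):

a = 124, b = 3, c = 4
log_b(a) = log_3(124) = 4.3876

Case 1: c = 4 < log_3(124) = 4.3876
T(n) = O(n^(log_3 124))

For T(n) = 124T(n/3) + O(n^4): log_3(124) = 4.3876. This is Case 1 of the Master Theorem (c < log_b(a), work dominated by leaves), giving O(n^(log_3 124)).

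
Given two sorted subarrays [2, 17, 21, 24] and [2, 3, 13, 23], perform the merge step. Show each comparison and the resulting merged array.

Merging process:

Compare 2 vs 2: take 2 from left. Merged: [2]
Compare 17 vs 2: take 2 from right. Merged: [2, 2]
Compare 17 vs 3: take 3 from right. Merged: [2, 2, 3]
Compare 17 vs 13: take 13 from right. Merged: [2, 2, 3, 13]
Compare 17 vs 23: take 17 from left. Merged: [2, 2, 3, 13, 17]
Compare 21 vs 23: take 21 from left. Merged: [2, 2, 3, 13, 17, 21]
Compare 24 vs 23: take 23 from right. Merged: [2, 2, 3, 13, 17, 21, 23]
Append remaining from left: [24]. Merged: [2, 2, 3, 13, 17, 21, 23, 24]

Final merged array: [2, 2, 3, 13, 17, 21, 23, 24]
Total comparisons: 7

The merged array is [2, 2, 3, 13, 17, 21, 23, 24], requiring 7 comparisons. The merge step runs in O(n) time where n is the total number of elements.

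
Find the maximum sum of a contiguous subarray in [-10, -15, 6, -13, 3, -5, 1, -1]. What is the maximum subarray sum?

Using Kadane's algorithm on [-10, -15, 6, -13, 3, -5, 1, -1]:

Scanning through the array:
Position 1 (value -15): max_ending_here = -15, max_so_far = -10
Position 2 (value 6): max_ending_here = 6, max_so_far = 6
Position 3 (value -13): max_ending_here = -7, max_so_far = 6
Position 4 (value 3): max_ending_here = 3, max_so_far = 6
Position 5 (value -5): max_ending_here = -2, max_so_far = 6
Position 6 (value 1): max_ending_here = 1, max_so_far = 6
Position 7 (value -1): max_ending_here = 0, max_so_far = 6

Maximum subarray: [6]
Maximum sum: 6

The maximum subarray is [6] with sum 6. This subarray runs from index 2 to index 2.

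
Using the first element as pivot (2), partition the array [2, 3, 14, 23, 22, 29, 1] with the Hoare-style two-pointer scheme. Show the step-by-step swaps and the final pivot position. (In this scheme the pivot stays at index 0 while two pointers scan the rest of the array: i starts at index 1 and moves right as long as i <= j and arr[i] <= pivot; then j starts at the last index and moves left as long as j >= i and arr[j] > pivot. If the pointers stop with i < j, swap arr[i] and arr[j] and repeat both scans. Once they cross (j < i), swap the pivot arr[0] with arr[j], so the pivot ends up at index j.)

Hoare-style two-pointer partition with pivot = 2:

Initial array: [2, 3, 14, 23, 22, 29, 1]

Pointers start at i = 1, j = 6.
i stops at index 1 (arr[1]=3 > 2), j stops at index 6 (arr[6]=1 <= 2): swap arr[1] and arr[6], array becomes [2, 1, 14, 23, 22, 29, 3]
i ends at 2, j ends at 1: the pointers have crossed (j < i), so scanning stops.

Swap pivot arr[0] with arr[1] to place pivot at position 1: [1, 2, 14, 23, 22, 29, 3]
Pivot position: 1

After partitioning with pivot 2, the array becomes [1, 2, 14, 23, 22, 29, 3]. The pivot is placed at index 1. All elements to the left of the pivot are <= 2, and all elements to the right are > 2.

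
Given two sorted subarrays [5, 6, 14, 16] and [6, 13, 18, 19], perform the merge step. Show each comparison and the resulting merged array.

Merging process:

Compare 5 vs 6: take 5 from left. Merged: [5]
Compare 6 vs 6: take 6 from left. Merged: [5, 6]
Compare 14 vs 6: take 6 from right. Merged: [5, 6, 6]
Compare 14 vs 13: take 13 from right. Merged: [5, 6, 6, 13]
Compare 14 vs 18: take 14 from left. Merged: [5, 6, 6, 13, 14]
Compare 16 vs 18: take 16 from left. Merged: [5, 6, 6, 13, 14, 16]
Append remaining from right: [18, 19]. Merged: [5, 6, 6, 13, 14, 16, 18, 19]

Final merged array: [5, 6, 6, 13, 14, 16, 18, 19]
Total comparisons: 6

The merged array is [5, 6, 6, 13, 14, 16, 18, 19], requiring 6 comparisons. The merge step runs in O(n) time where n is the total number of elements.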